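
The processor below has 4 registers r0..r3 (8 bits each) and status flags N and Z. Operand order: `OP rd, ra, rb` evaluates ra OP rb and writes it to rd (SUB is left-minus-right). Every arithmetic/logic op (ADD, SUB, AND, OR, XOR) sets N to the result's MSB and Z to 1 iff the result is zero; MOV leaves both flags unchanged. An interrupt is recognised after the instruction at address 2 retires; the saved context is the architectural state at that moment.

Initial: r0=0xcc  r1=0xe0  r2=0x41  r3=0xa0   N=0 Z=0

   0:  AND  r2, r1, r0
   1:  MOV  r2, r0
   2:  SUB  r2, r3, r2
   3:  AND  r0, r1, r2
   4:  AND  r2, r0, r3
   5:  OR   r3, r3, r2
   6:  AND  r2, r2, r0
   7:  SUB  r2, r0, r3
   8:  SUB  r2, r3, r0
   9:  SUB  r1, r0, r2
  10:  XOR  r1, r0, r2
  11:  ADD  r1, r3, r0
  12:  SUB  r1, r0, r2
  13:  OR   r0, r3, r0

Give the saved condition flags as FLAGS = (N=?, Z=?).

FLAGS = (N=1, Z=0)

after  0: r0=0xcc r1=0xe0 r2=0xc0 r3=0xa0  N=1 Z=0
after  1: r0=0xcc r1=0xe0 r2=0xcc r3=0xa0  N=1 Z=0
after  2: r0=0xcc r1=0xe0 r2=0xd4 r3=0xa0  N=1 Z=0
-- IRQ taken; context saved, return-PC = 3 --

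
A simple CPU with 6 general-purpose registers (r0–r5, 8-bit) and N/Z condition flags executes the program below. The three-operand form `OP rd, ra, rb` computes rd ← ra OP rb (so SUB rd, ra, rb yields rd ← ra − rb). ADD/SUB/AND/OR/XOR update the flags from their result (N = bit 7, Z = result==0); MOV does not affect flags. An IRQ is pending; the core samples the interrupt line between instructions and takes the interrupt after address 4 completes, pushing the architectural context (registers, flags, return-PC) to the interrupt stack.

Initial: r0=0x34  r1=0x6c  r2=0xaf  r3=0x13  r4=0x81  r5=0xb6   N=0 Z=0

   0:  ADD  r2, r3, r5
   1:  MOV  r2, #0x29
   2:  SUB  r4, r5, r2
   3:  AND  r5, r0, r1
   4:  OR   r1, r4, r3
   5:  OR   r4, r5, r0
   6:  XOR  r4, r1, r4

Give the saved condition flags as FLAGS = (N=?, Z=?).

FLAGS = (N=1, Z=0)

after  0: r0=0x34 r1=0x6c r2=0xc9 r3=0x13 r4=0x81 r5=0xb6  N=1 Z=0
after  1: r0=0x34 r1=0x6c r2=0x29 r3=0x13 r4=0x81 r5=0xb6  N=1 Z=0
after  2: r0=0x34 r1=0x6c r2=0x29 r3=0x13 r4=0x8d r5=0xb6  N=1 Z=0
after  3: r0=0x34 r1=0x6c r2=0x29 r3=0x13 r4=0x8d r5=0x24  N=0 Z=0
after  4: r0=0x34 r1=0x9f r2=0x29 r3=0x13 r4=0x8d r5=0x24  N=1 Z=0
-- IRQ taken; context saved, return-PC = 5 --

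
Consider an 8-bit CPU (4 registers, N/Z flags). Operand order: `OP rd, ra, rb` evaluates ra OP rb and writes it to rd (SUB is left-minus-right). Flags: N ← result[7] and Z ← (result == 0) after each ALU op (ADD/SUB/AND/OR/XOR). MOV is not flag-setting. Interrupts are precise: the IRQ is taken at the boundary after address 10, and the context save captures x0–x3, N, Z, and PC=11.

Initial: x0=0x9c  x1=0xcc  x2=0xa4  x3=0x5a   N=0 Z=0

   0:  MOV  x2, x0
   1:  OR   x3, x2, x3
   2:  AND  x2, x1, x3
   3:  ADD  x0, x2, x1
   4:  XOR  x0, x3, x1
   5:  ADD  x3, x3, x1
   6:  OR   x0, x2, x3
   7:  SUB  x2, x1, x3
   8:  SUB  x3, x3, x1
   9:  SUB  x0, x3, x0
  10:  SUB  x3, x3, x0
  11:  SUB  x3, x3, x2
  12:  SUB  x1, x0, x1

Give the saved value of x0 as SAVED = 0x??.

SAVED = 0xf0

after  0: x0=0x9c x1=0xcc x2=0x9c x3=0x5a  N=0 Z=0
after  1: x0=0x9c x1=0xcc x2=0x9c x3=0xde  N=1 Z=0
after  2: x0=0x9c x1=0xcc x2=0xcc x3=0xde  N=1 Z=0
after  3: x0=0x98 x1=0xcc x2=0xcc x3=0xde  N=1 Z=0
after  4: x0=0x12 x1=0xcc x2=0xcc x3=0xde  N=0 Z=0
after  5: x0=0x12 x1=0xcc x2=0xcc x3=0xaa  N=1 Z=0
after  6: x0=0xee x1=0xcc x2=0xcc x3=0xaa  N=1 Z=0
after  7: x0=0xee x1=0xcc x2=0x22 x3=0xaa  N=0 Z=0
after  8: x0=0xee x1=0xcc x2=0x22 x3=0xde  N=1 Z=0
after  9: x0=0xf0 x1=0xcc x2=0x22 x3=0xde  N=1 Z=0
after 10: x0=0xf0 x1=0xcc x2=0x22 x3=0xee  N=1 Z=0
-- IRQ taken; context saved, return-PC = 11 --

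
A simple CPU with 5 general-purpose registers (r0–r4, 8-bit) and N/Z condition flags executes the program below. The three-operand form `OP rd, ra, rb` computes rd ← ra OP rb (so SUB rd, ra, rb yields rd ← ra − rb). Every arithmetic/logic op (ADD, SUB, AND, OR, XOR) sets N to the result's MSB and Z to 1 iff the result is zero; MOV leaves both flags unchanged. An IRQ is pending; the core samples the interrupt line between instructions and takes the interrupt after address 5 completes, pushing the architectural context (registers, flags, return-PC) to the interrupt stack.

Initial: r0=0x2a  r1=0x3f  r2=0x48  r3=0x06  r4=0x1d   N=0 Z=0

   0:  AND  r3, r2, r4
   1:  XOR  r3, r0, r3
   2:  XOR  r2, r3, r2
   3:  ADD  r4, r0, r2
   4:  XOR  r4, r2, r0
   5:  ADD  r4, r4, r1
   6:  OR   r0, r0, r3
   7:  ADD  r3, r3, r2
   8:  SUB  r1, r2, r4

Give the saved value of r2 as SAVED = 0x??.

SAVED = 0x6a

after  0: r0=0x2a r1=0x3f r2=0x48 r3=0x08 r4=0x1d  N=0 Z=0
after  1: r0=0x2a r1=0x3f r2=0x48 r3=0x22 r4=0x1d  N=0 Z=0
after  2: r0=0x2a r1=0x3f r2=0x6a r3=0x22 r4=0x1d  N=0 Z=0
after  3: r0=0x2a r1=0x3f r2=0x6a r3=0x22 r4=0x94  N=1 Z=0
after  4: r0=0x2a r1=0x3f r2=0x6a r3=0x22 r4=0x40  N=0 Z=0
after  5: r0=0x2a r1=0x3f r2=0x6a r3=0x22 r4=0x7f  N=0 Z=0
-- IRQ taken; context saved, return-PC = 6 --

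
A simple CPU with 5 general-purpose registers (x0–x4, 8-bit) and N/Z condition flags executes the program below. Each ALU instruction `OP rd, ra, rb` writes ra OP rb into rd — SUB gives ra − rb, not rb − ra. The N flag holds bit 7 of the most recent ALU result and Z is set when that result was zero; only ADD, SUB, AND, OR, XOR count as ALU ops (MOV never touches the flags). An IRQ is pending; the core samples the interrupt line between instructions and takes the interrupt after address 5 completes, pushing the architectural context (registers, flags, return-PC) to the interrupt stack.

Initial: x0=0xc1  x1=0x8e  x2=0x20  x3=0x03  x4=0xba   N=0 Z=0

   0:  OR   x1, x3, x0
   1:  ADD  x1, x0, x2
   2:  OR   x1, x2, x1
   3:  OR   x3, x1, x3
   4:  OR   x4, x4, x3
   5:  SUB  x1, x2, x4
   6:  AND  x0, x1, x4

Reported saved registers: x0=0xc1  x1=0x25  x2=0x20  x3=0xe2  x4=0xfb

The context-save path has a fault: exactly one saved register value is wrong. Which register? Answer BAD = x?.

BAD = x3

after  0: x0=0xc1 x1=0xc3 x2=0x20 x3=0x03 x4=0xba  N=1 Z=0
after  1: x0=0xc1 x1=0xe1 x2=0x20 x3=0x03 x4=0xba  N=1 Z=0
after  2: x0=0xc1 x1=0xe1 x2=0x20 x3=0x03 x4=0xba  N=1 Z=0
after  3: x0=0xc1 x1=0xe1 x2=0x20 x3=0xe3 x4=0xba  N=1 Z=0
after  4: x0=0xc1 x1=0xe1 x2=0x20 x3=0xe3 x4=0xfb  N=1 Z=0
after  5: x0=0xc1 x1=0x25 x2=0x20 x3=0xe3 x4=0xfb  N=0 Z=0
-- IRQ taken; context saved, return-PC = 6 --
mismatch: x3: reported 0xe2 vs actual 0xe3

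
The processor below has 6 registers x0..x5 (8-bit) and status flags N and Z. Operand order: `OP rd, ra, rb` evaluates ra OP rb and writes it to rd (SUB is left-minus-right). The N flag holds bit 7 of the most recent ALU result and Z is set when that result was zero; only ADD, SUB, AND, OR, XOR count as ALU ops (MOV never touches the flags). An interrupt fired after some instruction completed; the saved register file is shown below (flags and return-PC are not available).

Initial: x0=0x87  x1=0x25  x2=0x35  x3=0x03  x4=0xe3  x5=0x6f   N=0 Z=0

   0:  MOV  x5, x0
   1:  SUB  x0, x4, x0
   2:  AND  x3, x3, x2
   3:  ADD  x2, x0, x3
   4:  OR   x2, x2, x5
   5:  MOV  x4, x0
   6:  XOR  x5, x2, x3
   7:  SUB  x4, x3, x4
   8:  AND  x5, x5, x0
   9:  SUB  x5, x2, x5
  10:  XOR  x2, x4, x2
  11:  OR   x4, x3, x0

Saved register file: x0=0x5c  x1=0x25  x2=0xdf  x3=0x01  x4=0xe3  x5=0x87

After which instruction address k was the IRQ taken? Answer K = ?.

K = 4

after  0: x0=0x87 x1=0x25 x2=0x35 x3=0x03 x4=0xe3 x5=0x87  N=0 Z=0
after  1: x0=0x5c x1=0x25 x2=0x35 x3=0x03 x4=0xe3 x5=0x87  N=0 Z=0
after  2: x0=0x5c x1=0x25 x2=0x35 x3=0x01 x4=0xe3 x5=0x87  N=0 Z=0
after  3: x0=0x5c x1=0x25 x2=0x5d x3=0x01 x4=0xe3 x5=0x87  N=0 Z=0
after  4: x0=0x5c x1=0x25 x2=0xdf x3=0x01 x4=0xe3 x5=0x87  N=1 Z=0
-- IRQ taken; context saved, return-PC = 5 --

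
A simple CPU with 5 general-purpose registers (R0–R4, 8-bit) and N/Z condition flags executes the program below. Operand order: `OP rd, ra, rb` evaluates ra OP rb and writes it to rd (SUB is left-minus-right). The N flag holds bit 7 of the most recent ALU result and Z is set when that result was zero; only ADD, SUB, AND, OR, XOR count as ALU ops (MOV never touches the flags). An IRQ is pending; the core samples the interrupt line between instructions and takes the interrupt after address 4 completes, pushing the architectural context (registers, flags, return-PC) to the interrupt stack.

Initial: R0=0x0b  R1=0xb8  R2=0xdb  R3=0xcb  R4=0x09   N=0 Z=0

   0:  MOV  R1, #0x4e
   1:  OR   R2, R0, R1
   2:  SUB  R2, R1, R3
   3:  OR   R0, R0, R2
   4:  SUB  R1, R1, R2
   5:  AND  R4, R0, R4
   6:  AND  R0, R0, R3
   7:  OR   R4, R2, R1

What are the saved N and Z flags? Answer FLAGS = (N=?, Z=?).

FLAGS = (N=1, Z=0)

after  0: R0=0x0b R1=0x4e R2=0xdb R3=0xcb R4=0x09  N=0 Z=0
after  1: R0=0x0b R1=0x4e R2=0x4f R3=0xcb R4=0x09  N=0 Z=0
after  2: R0=0x0b R1=0x4e R2=0x83 R3=0xcb R4=0x09  N=1 Z=0
after  3: R0=0x8b R1=0x4e R2=0x83 R3=0xcb R4=0x09  N=1 Z=0
after  4: R0=0x8b R1=0xcb R2=0x83 R3=0xcb R4=0x09  N=1 Z=0
-- IRQ taken; context saved, return-PC = 5 --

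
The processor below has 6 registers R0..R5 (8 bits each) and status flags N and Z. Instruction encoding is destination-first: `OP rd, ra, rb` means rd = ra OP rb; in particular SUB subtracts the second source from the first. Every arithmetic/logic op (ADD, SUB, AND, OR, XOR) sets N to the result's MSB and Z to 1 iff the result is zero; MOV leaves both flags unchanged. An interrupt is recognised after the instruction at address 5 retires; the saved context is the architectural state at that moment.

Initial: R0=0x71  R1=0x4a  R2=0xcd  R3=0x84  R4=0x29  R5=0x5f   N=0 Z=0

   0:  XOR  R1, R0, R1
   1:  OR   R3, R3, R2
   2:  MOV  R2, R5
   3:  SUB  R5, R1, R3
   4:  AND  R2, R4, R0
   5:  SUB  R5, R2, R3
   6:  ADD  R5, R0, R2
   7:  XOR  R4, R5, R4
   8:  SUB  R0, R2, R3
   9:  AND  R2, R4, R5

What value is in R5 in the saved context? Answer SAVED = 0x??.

SAVED = 0x54

after  0: R0=0x71 R1=0x3b R2=0xcd R3=0x84 R4=0x29 R5=0x5f  N=0 Z=0
after  1: R0=0x71 R1=0x3b R2=0xcd R3=0xcd R4=0x29 R5=0x5f  N=1 Z=0
after  2: R0=0x71 R1=0x3b R2=0x5f R3=0xcd R4=0x29 R5=0x5f  N=1 Z=0
after  3: R0=0x71 R1=0x3b R2=0x5f R3=0xcd R4=0x29 R5=0x6e  N=0 Z=0
after  4: R0=0x71 R1=0x3b R2=0x21 R3=0xcd R4=0x29 R5=0x6e  N=0 Z=0
after  5: R0=0x71 R1=0x3b R2=0x21 R3=0xcd R4=0x29 R5=0x54  N=0 Z=0
-- IRQ taken; context saved, return-PC = 6 --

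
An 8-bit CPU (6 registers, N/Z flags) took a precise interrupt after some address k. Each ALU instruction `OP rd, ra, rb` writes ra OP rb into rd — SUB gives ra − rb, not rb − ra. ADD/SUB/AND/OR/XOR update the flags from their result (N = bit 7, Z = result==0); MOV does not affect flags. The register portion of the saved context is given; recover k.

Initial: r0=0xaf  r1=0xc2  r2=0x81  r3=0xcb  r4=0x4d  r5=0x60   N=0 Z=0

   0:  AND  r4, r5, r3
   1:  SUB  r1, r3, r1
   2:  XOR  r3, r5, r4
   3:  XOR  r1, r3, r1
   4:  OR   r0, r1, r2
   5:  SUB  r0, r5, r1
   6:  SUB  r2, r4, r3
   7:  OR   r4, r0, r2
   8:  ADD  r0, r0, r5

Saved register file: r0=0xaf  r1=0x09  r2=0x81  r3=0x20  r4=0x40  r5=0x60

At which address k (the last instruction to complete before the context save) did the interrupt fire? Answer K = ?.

after  0: r0=0xaf r1=0xc2 r2=0x81 r3=0xcb r4=0x40 r5=0x60  N=0 Z=0
after  1: r0=0xaf r1=0x09 r2=0x81 r3=0xcb r4=0x40 r5=0x60  N=0 Z=0
after  2: r0=0xaf r1=0x09 r2=0x81 r3=0x20 r4=0x40 r5=0x60  N=0 Z=0
-- IRQ taken; context saved, return-PC = 3 --

K = 2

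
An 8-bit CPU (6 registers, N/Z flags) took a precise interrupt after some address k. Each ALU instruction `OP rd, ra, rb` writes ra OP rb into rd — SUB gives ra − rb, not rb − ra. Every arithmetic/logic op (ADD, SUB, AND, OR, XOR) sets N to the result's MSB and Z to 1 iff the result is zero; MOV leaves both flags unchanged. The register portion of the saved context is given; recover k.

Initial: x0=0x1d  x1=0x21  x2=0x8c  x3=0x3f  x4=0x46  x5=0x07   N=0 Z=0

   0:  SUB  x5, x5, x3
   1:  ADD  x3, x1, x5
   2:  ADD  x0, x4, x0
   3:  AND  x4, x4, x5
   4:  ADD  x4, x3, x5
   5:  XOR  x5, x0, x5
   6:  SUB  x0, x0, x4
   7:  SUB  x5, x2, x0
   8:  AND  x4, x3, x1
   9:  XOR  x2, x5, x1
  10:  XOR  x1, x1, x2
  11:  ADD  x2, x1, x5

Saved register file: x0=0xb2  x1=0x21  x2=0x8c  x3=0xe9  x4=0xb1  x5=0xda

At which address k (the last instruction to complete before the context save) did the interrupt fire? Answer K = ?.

K = 7

after  0: x0=0x1d x1=0x21 x2=0x8c x3=0x3f x4=0x46 x5=0xc8  N=1 Z=0
after  1: x0=0x1d x1=0x21 x2=0x8c x3=0xe9 x4=0x46 x5=0xc8  N=1 Z=0
after  2: x0=0x63 x1=0x21 x2=0x8c x3=0xe9 x4=0x46 x5=0xc8  N=0 Z=0
after  3: x0=0x63 x1=0x21 x2=0x8c x3=0xe9 x4=0x40 x5=0xc8  N=0 Z=0
after  4: x0=0x63 x1=0x21 x2=0x8c x3=0xe9 x4=0xb1 x5=0xc8  N=1 Z=0
after  5: x0=0x63 x1=0x21 x2=0x8c x3=0xe9 x4=0xb1 x5=0xab  N=1 Z=0
after  6: x0=0xb2 x1=0x21 x2=0x8c x3=0xe9 x4=0xb1 x5=0xab  N=1 Z=0
after  7: x0=0xb2 x1=0x21 x2=0x8c x3=0xe9 x4=0xb1 x5=0xda  N=1 Z=0
-- IRQ taken; context saved, return-PC = 8 --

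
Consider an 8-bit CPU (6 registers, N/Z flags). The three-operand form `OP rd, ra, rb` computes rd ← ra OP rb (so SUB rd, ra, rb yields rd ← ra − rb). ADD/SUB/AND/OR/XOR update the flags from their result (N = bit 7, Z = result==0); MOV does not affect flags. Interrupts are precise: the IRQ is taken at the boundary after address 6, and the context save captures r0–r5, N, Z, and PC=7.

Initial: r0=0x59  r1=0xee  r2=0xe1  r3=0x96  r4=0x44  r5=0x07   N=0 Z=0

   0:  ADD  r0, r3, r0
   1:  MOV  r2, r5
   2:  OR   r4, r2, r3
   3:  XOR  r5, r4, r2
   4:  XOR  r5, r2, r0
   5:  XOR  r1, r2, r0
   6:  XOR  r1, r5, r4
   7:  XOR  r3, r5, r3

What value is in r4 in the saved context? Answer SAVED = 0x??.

SAVED = 0x97

after  0: r0=0xef r1=0xee r2=0xe1 r3=0x96 r4=0x44 r5=0x07  N=1 Z=0
after  1: r0=0xef r1=0xee r2=0x07 r3=0x96 r4=0x44 r5=0x07  N=1 Z=0
after  2: r0=0xef r1=0xee r2=0x07 r3=0x96 r4=0x97 r5=0x07  N=1 Z=0
after  3: r0=0xef r1=0xee r2=0x07 r3=0x96 r4=0x97 r5=0x90  N=1 Z=0
after  4: r0=0xef r1=0xee r2=0x07 r3=0x96 r4=0x97 r5=0xe8  N=1 Z=0
after  5: r0=0xef r1=0xe8 r2=0x07 r3=0x96 r4=0x97 r5=0xe8  N=1 Z=0
after  6: r0=0xef r1=0x7f r2=0x07 r3=0x96 r4=0x97 r5=0xe8  N=0 Z=0
-- IRQ taken; context saved, return-PC = 7 --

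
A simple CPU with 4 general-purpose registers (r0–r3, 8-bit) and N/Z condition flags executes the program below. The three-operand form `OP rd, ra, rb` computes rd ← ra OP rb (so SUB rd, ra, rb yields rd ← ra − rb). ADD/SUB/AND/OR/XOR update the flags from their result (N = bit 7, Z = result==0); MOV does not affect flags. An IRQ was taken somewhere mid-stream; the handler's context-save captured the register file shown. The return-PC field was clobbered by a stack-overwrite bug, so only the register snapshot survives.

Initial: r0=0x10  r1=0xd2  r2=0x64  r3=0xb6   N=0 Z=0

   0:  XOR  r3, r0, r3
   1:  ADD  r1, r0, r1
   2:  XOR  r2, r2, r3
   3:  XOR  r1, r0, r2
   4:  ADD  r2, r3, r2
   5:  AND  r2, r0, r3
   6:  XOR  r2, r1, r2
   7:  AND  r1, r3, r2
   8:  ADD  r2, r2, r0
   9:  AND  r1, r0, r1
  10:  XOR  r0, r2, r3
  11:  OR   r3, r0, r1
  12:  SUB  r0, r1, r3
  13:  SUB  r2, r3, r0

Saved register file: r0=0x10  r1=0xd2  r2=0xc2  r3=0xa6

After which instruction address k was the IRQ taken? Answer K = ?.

K = 3

after  0: r0=0x10 r1=0xd2 r2=0x64 r3=0xa6  N=1 Z=0
after  1: r0=0x10 r1=0xe2 r2=0x64 r3=0xa6  N=1 Z=0
after  2: r0=0x10 r1=0xe2 r2=0xc2 r3=0xa6  N=1 Z=0
after  3: r0=0x10 r1=0xd2 r2=0xc2 r3=0xa6  N=1 Z=0
-- IRQ taken; context saved, return-PC = 4 --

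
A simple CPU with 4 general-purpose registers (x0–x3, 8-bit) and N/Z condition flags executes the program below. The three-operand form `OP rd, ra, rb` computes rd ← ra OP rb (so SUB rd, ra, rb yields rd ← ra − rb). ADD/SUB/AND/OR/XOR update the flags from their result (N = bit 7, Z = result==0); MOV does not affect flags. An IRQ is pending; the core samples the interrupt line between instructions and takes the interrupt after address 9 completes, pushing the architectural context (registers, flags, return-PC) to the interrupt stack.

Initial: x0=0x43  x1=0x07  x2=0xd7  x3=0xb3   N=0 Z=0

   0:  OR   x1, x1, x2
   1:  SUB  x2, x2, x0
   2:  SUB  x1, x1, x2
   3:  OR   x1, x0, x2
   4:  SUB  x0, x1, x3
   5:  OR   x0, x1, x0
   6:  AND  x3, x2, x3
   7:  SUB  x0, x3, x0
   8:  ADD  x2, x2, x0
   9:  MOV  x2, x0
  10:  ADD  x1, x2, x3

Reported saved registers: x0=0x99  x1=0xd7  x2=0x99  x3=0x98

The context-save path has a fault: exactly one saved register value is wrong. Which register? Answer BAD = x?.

BAD = x3

after  0: x0=0x43 x1=0xd7 x2=0xd7 x3=0xb3  N=1 Z=0
after  1: x0=0x43 x1=0xd7 x2=0x94 x3=0xb3  N=1 Z=0
after  2: x0=0x43 x1=0x43 x2=0x94 x3=0xb3  N=0 Z=0
after  3: x0=0x43 x1=0xd7 x2=0x94 x3=0xb3  N=1 Z=0
after  4: x0=0x24 x1=0xd7 x2=0x94 x3=0xb3  N=0 Z=0
after  5: x0=0xf7 x1=0xd7 x2=0x94 x3=0xb3  N=1 Z=0
after  6: x0=0xf7 x1=0xd7 x2=0x94 x3=0x90  N=1 Z=0
after  7: x0=0x99 x1=0xd7 x2=0x94 x3=0x90  N=1 Z=0
after  8: x0=0x99 x1=0xd7 x2=0x2d x3=0x90  N=0 Z=0
after  9: x0=0x99 x1=0xd7 x2=0x99 x3=0x90  N=0 Z=0
-- IRQ taken; context saved, return-PC = 10 --
mismatch: x3: reported 0x98 vs actual 0x90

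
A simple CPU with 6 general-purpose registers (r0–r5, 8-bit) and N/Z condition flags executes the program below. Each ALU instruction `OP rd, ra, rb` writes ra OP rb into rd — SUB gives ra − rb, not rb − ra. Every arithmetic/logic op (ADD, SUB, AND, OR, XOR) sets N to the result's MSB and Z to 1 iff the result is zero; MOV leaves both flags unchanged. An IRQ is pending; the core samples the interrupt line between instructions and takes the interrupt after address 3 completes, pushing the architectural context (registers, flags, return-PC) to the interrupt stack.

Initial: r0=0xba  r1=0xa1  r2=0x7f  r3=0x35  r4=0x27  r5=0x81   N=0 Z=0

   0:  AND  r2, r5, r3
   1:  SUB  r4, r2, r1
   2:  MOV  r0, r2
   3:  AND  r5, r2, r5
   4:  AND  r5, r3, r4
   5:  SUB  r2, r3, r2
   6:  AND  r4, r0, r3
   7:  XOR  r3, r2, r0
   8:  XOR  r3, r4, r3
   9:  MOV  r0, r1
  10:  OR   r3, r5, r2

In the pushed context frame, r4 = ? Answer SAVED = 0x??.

after  0: r0=0xba r1=0xa1 r2=0x01 r3=0x35 r4=0x27 r5=0x81  N=0 Z=0
after  1: r0=0xba r1=0xa1 r2=0x01 r3=0x35 r4=0x60 r5=0x81  N=0 Z=0
after  2: r0=0x01 r1=0xa1 r2=0x01 r3=0x35 r4=0x60 r5=0x81  N=0 Z=0
after  3: r0=0x01 r1=0xa1 r2=0x01 r3=0x35 r4=0x60 r5=0x01  N=0 Z=0
-- IRQ taken; context saved, return-PC = 4 --

SAVED = 0x60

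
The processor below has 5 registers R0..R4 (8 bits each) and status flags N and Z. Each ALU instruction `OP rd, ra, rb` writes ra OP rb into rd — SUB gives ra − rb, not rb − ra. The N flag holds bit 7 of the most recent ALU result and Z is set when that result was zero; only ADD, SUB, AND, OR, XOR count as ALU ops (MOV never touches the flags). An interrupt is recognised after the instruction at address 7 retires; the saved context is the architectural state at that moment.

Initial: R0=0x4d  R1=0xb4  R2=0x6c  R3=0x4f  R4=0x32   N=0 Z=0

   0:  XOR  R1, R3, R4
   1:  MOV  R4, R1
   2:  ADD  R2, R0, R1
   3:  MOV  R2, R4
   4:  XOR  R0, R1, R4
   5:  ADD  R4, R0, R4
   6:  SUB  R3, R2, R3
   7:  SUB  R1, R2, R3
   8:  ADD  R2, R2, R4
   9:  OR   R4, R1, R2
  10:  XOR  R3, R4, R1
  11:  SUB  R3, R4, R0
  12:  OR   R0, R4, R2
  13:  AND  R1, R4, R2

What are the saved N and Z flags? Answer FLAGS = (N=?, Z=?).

FLAGS = (N=0, Z=0)

after  0: R0=0x4d R1=0x7d R2=0x6c R3=0x4f R4=0x32  N=0 Z=0
after  1: R0=0x4d R1=0x7d R2=0x6c R3=0x4f R4=0x7d  N=0 Z=0
after  2: R0=0x4d R1=0x7d R2=0xca R3=0x4f R4=0x7d  N=1 Z=0
after  3: R0=0x4d R1=0x7d R2=0x7d R3=0x4f R4=0x7d  N=1 Z=0
after  4: R0=0x00 R1=0x7d R2=0x7d R3=0x4f R4=0x7d  N=0 Z=1
after  5: R0=0x00 R1=0x7d R2=0x7d R3=0x4f R4=0x7d  N=0 Z=0
after  6: R0=0x00 R1=0x7d R2=0x7d R3=0x2e R4=0x7d  N=0 Z=0
after  7: R0=0x00 R1=0x4f R2=0x7d R3=0x2e R4=0x7d  N=0 Z=0
-- IRQ taken; context saved, return-PC = 8 --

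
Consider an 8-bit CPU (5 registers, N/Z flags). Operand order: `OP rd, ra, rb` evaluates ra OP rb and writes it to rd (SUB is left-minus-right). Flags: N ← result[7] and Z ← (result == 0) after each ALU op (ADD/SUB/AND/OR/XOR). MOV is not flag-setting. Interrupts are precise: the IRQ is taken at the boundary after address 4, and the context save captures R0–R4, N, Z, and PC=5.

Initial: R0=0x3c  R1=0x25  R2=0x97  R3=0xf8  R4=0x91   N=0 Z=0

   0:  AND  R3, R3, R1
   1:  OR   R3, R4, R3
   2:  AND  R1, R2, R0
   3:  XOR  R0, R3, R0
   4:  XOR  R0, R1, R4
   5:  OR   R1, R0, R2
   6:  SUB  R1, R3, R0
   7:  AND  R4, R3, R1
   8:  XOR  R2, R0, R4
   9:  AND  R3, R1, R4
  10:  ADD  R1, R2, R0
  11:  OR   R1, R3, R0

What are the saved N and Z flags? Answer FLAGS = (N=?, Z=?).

after  0: R0=0x3c R1=0x25 R2=0x97 R3=0x20 R4=0x91  N=0 Z=0
after  1: R0=0x3c R1=0x25 R2=0x97 R3=0xb1 R4=0x91  N=1 Z=0
after  2: R0=0x3c R1=0x14 R2=0x97 R3=0xb1 R4=0x91  N=0 Z=0
after  3: R0=0x8d R1=0x14 R2=0x97 R3=0xb1 R4=0x91  N=1 Z=0
after  4: R0=0x85 R1=0x14 R2=0x97 R3=0xb1 R4=0x91  N=1 Z=0
-- IRQ taken; context saved, return-PC = 5 --

FLAGS = (N=1, Z=0)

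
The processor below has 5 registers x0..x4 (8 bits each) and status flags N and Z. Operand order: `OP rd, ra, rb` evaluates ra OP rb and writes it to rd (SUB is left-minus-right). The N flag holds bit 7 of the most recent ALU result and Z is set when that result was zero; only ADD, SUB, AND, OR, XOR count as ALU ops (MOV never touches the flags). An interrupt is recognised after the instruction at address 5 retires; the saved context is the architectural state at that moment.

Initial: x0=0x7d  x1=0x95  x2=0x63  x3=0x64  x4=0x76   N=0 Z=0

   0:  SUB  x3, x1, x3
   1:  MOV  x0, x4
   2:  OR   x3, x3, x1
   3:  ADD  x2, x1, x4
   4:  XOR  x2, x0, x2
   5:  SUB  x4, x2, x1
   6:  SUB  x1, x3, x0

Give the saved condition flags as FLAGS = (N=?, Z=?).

FLAGS = (N=1, Z=0)

after  0: x0=0x7d x1=0x95 x2=0x63 x3=0x31 x4=0x76  N=0 Z=0
after  1: x0=0x76 x1=0x95 x2=0x63 x3=0x31 x4=0x76  N=0 Z=0
after  2: x0=0x76 x1=0x95 x2=0x63 x3=0xb5 x4=0x76  N=1 Z=0
after  3: x0=0x76 x1=0x95 x2=0x0b x3=0xb5 x4=0x76  N=0 Z=0
after  4: x0=0x76 x1=0x95 x2=0x7d x3=0xb5 x4=0x76  N=0 Z=0
after  5: x0=0x76 x1=0x95 x2=0x7d x3=0xb5 x4=0xe8  N=1 Z=0
-- IRQ taken; context saved, return-PC = 6 --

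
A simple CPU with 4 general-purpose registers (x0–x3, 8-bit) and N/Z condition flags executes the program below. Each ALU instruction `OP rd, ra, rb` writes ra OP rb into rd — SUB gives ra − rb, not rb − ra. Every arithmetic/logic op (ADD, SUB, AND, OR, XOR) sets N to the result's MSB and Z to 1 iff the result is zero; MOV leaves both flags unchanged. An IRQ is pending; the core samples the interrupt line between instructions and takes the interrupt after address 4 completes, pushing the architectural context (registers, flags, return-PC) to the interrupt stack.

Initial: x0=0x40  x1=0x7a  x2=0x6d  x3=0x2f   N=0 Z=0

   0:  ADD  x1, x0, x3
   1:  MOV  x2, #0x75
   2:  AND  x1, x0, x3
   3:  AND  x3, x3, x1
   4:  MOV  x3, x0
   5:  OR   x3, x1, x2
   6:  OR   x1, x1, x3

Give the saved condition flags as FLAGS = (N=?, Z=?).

after  0: x0=0x40 x1=0x6f x2=0x6d x3=0x2f  N=0 Z=0
after  1: x0=0x40 x1=0x6f x2=0x75 x3=0x2f  N=0 Z=0
after  2: x0=0x40 x1=0x00 x2=0x75 x3=0x2f  N=0 Z=1
after  3: x0=0x40 x1=0x00 x2=0x75 x3=0x00  N=0 Z=1
after  4: x0=0x40 x1=0x00 x2=0x75 x3=0x40  N=0 Z=1
-- IRQ taken; context saved, return-PC = 5 --

FLAGS = (N=0, Z=1)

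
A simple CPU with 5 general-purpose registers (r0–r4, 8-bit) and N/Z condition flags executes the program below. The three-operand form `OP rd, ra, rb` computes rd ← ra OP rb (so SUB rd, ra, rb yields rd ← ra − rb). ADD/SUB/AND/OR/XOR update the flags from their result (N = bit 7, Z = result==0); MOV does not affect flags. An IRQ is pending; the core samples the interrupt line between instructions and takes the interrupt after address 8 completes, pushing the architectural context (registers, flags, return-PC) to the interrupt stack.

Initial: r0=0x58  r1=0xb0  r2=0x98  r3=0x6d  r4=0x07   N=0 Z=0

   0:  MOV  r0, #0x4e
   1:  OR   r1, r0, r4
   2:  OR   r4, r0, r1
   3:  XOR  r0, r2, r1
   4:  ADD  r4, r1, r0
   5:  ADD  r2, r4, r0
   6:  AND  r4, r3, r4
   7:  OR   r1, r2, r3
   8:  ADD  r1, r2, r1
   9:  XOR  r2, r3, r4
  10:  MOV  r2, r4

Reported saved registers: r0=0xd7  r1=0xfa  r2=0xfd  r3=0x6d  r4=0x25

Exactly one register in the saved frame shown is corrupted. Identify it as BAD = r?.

BAD = r4

after  0: r0=0x4e r1=0xb0 r2=0x98 r3=0x6d r4=0x07  N=0 Z=0
after  1: r0=0x4e r1=0x4f r2=0x98 r3=0x6d r4=0x07  N=0 Z=0
after  2: r0=0x4e r1=0x4f r2=0x98 r3=0x6d r4=0x4f  N=0 Z=0
after  3: r0=0xd7 r1=0x4f r2=0x98 r3=0x6d r4=0x4f  N=1 Z=0
after  4: r0=0xd7 r1=0x4f r2=0x98 r3=0x6d r4=0x26  N=0 Z=0
after  5: r0=0xd7 r1=0x4f r2=0xfd r3=0x6d r4=0x26  N=1 Z=0
after  6: r0=0xd7 r1=0x4f r2=0xfd r3=0x6d r4=0x24  N=0 Z=0
after  7: r0=0xd7 r1=0xfd r2=0xfd r3=0x6d r4=0x24  N=1 Z=0
after  8: r0=0xd7 r1=0xfa r2=0xfd r3=0x6d r4=0x24  N=1 Z=0
-- IRQ taken; context saved, return-PC = 9 --
mismatch: r4: reported 0x25 vs actual 0x24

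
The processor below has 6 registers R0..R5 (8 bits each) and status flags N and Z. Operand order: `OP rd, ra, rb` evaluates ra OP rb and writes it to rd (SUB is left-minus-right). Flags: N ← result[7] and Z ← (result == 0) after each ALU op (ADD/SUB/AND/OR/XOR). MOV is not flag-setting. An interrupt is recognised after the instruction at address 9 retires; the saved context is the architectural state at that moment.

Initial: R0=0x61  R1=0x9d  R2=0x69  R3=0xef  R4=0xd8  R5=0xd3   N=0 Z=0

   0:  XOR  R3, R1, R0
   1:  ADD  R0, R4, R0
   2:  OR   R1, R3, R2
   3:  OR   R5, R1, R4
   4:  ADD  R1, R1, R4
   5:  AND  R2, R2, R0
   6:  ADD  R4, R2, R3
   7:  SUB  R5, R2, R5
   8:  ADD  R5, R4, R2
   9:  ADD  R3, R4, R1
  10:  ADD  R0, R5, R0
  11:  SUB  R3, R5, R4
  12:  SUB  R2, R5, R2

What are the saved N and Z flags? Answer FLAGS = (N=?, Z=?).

after  0: R0=0x61 R1=0x9d R2=0x69 R3=0xfc R4=0xd8 R5=0xd3  N=1 Z=0
after  1: R0=0x39 R1=0x9d R2=0x69 R3=0xfc R4=0xd8 R5=0xd3  N=0 Z=0
after  2: R0=0x39 R1=0xfd R2=0x69 R3=0xfc R4=0xd8 R5=0xd3  N=1 Z=0
after  3: R0=0x39 R1=0xfd R2=0x69 R3=0xfc R4=0xd8 R5=0xfd  N=1 Z=0
after  4: R0=0x39 R1=0xd5 R2=0x69 R3=0xfc R4=0xd8 R5=0xfd  N=1 Z=0
after  5: R0=0x39 R1=0xd5 R2=0x29 R3=0xfc R4=0xd8 R5=0xfd  N=0 Z=0
after  6: R0=0x39 R1=0xd5 R2=0x29 R3=0xfc R4=0x25 R5=0xfd  N=0 Z=0
after  7: R0=0x39 R1=0xd5 R2=0x29 R3=0xfc R4=0x25 R5=0x2c  N=0 Z=0
after  8: R0=0x39 R1=0xd5 R2=0x29 R3=0xfc R4=0x25 R5=0x4e  N=0 Z=0
after  9: R0=0x39 R1=0xd5 R2=0x29 R3=0xfa R4=0x25 R5=0x4e  N=1 Z=0
-- IRQ taken; context saved, return-PC = 10 --

FLAGS = (N=1, Z=0)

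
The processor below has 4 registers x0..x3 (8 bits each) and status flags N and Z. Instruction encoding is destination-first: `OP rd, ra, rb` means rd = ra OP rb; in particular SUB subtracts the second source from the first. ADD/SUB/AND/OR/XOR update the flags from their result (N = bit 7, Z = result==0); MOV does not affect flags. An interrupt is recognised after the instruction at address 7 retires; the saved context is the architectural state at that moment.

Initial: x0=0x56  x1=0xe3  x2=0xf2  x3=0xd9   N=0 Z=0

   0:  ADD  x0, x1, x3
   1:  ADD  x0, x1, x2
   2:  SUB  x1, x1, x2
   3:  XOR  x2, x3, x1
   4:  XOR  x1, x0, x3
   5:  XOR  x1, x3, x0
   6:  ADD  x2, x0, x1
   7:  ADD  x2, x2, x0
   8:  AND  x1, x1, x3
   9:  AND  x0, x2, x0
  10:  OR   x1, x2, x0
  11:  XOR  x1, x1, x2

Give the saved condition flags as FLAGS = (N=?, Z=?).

after  0: x0=0xbc x1=0xe3 x2=0xf2 x3=0xd9  N=1 Z=0
after  1: x0=0xd5 x1=0xe3 x2=0xf2 x3=0xd9  N=1 Z=0
after  2: x0=0xd5 x1=0xf1 x2=0xf2 x3=0xd9  N=1 Z=0
after  3: x0=0xd5 x1=0xf1 x2=0x28 x3=0xd9  N=0 Z=0
after  4: x0=0xd5 x1=0x0c x2=0x28 x3=0xd9  N=0 Z=0
after  5: x0=0xd5 x1=0x0c x2=0x28 x3=0xd9  N=0 Z=0
after  6: x0=0xd5 x1=0x0c x2=0xe1 x3=0xd9  N=1 Z=0
after  7: x0=0xd5 x1=0x0c x2=0xb6 x3=0xd9  N=1 Z=0
-- IRQ taken; context saved, return-PC = 8 --

FLAGS = (N=1, Z=0)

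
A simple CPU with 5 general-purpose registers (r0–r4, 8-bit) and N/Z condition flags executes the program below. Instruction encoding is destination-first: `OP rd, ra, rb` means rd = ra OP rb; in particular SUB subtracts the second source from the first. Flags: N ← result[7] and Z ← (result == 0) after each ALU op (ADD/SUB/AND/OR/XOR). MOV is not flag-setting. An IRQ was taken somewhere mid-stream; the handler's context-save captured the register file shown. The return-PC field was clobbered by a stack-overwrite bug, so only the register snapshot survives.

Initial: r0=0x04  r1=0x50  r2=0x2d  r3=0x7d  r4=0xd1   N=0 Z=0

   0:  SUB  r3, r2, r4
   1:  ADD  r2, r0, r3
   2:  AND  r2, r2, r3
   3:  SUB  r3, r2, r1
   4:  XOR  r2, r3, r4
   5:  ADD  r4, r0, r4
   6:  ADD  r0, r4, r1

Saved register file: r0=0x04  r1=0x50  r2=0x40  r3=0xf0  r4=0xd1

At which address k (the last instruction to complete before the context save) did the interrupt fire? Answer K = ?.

K = 3

after  0: r0=0x04 r1=0x50 r2=0x2d r3=0x5c r4=0xd1  N=0 Z=0
after  1: r0=0x04 r1=0x50 r2=0x60 r3=0x5c r4=0xd1  N=0 Z=0
after  2: r0=0x04 r1=0x50 r2=0x40 r3=0x5c r4=0xd1  N=0 Z=0
after  3: r0=0x04 r1=0x50 r2=0x40 r3=0xf0 r4=0xd1  N=1 Z=0
-- IRQ taken; context saved, return-PC = 4 --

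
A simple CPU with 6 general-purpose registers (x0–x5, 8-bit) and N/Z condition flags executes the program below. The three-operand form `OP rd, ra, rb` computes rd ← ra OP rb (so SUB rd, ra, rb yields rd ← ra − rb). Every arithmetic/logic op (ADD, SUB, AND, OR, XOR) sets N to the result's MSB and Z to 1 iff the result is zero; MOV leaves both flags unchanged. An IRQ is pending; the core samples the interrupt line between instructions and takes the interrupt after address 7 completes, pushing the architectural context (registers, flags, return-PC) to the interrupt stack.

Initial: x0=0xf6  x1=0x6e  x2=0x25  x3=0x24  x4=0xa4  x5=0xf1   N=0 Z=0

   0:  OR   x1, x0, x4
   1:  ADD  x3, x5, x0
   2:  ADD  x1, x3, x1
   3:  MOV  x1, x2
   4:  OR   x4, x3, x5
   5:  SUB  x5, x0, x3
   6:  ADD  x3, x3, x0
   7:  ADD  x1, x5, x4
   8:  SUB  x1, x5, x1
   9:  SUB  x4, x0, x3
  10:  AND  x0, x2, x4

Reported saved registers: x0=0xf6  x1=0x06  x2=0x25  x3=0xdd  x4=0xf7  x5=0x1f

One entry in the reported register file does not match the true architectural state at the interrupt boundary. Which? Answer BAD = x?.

BAD = x5

after  0: x0=0xf6 x1=0xf6 x2=0x25 x3=0x24 x4=0xa4 x5=0xf1  N=1 Z=0
after  1: x0=0xf6 x1=0xf6 x2=0x25 x3=0xe7 x4=0xa4 x5=0xf1  N=1 Z=0
after  2: x0=0xf6 x1=0xdd x2=0x25 x3=0xe7 x4=0xa4 x5=0xf1  N=1 Z=0
after  3: x0=0xf6 x1=0x25 x2=0x25 x3=0xe7 x4=0xa4 x5=0xf1  N=1 Z=0
after  4: x0=0xf6 x1=0x25 x2=0x25 x3=0xe7 x4=0xf7 x5=0xf1  N=1 Z=0
after  5: x0=0xf6 x1=0x25 x2=0x25 x3=0xe7 x4=0xf7 x5=0x0f  N=0 Z=0
after  6: x0=0xf6 x1=0x25 x2=0x25 x3=0xdd x4=0xf7 x5=0x0f  N=1 Z=0
after  7: x0=0xf6 x1=0x06 x2=0x25 x3=0xdd x4=0xf7 x5=0x0f  N=0 Z=0
-- IRQ taken; context saved, return-PC = 8 --
mismatch: x5: reported 0x1f vs actual 0x0f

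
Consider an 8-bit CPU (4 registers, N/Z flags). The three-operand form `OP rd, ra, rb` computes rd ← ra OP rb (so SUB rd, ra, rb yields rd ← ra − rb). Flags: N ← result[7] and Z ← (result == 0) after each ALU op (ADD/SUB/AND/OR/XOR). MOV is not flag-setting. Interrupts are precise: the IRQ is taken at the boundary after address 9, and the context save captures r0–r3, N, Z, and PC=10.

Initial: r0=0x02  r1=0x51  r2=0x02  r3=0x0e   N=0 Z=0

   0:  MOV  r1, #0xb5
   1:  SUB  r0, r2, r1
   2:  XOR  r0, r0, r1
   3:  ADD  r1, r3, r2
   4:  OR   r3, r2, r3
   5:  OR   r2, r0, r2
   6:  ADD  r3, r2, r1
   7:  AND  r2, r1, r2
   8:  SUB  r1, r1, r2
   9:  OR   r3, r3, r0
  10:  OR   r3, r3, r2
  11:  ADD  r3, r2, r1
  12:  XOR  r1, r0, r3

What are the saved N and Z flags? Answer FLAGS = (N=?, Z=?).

after  0: r0=0x02 r1=0xb5 r2=0x02 r3=0x0e  N=0 Z=0
after  1: r0=0x4d r1=0xb5 r2=0x02 r3=0x0e  N=0 Z=0
after  2: r0=0xf8 r1=0xb5 r2=0x02 r3=0x0e  N=1 Z=0
after  3: r0=0xf8 r1=0x10 r2=0x02 r3=0x0e  N=0 Z=0
after  4: r0=0xf8 r1=0x10 r2=0x02 r3=0x0e  N=0 Z=0
after  5: r0=0xf8 r1=0x10 r2=0xfa r3=0x0e  N=1 Z=0
after  6: r0=0xf8 r1=0x10 r2=0xfa r3=0x0a  N=0 Z=0
after  7: r0=0xf8 r1=0x10 r2=0x10 r3=0x0a  N=0 Z=0
after  8: r0=0xf8 r1=0x00 r2=0x10 r3=0x0a  N=0 Z=1
after  9: r0=0xf8 r1=0x00 r2=0x10 r3=0xfa  N=1 Z=0
-- IRQ taken; context saved, return-PC = 10 --

FLAGS = (N=1, Z=0)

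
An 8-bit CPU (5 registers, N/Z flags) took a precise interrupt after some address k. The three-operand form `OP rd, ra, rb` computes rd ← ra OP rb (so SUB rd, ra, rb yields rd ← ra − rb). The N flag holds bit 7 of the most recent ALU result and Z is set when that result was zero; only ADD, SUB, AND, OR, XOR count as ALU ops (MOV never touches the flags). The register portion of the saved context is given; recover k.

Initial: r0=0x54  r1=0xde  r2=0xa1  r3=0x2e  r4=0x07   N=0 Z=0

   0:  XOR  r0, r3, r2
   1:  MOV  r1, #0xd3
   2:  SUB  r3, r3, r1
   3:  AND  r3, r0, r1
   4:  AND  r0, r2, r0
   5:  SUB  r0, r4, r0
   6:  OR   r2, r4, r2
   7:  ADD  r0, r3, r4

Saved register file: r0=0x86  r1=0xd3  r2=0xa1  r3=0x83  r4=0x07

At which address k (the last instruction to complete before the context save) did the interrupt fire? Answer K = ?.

K = 5

after  0: r0=0x8f r1=0xde r2=0xa1 r3=0x2e r4=0x07  N=1 Z=0
after  1: r0=0x8f r1=0xd3 r2=0xa1 r3=0x2e r4=0x07  N=1 Z=0
after  2: r0=0x8f r1=0xd3 r2=0xa1 r3=0x5b r4=0x07  N=0 Z=0
after  3: r0=0x8f r1=0xd3 r2=0xa1 r3=0x83 r4=0x07  N=1 Z=0
after  4: r0=0x81 r1=0xd3 r2=0xa1 r3=0x83 r4=0x07  N=1 Z=0
after  5: r0=0x86 r1=0xd3 r2=0xa1 r3=0x83 r4=0x07  N=1 Z=0
-- IRQ taken; context saved, return-PC = 6 --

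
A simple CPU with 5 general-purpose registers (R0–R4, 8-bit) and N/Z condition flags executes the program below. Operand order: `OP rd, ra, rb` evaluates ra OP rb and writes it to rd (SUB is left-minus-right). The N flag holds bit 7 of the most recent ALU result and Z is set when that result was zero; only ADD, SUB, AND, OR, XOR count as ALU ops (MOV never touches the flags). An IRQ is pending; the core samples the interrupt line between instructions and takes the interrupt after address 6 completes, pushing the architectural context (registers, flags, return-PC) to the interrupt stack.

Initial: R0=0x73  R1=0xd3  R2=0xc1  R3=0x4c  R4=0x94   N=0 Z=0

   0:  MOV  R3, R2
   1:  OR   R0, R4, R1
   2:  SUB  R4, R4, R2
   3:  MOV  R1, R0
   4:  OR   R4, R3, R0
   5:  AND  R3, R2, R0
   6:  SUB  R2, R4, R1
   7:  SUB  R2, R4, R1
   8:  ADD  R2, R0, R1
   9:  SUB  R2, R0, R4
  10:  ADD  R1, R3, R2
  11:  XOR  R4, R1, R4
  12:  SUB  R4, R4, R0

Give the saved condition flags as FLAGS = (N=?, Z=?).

after  0: R0=0x73 R1=0xd3 R2=0xc1 R3=0xc1 R4=0x94  N=0 Z=0
after  1: R0=0xd7 R1=0xd3 R2=0xc1 R3=0xc1 R4=0x94  N=1 Z=0
after  2: R0=0xd7 R1=0xd3 R2=0xc1 R3=0xc1 R4=0xd3  N=1 Z=0
after  3: R0=0xd7 R1=0xd7 R2=0xc1 R3=0xc1 R4=0xd3  N=1 Z=0
after  4: R0=0xd7 R1=0xd7 R2=0xc1 R3=0xc1 R4=0xd7  N=1 Z=0
after  5: R0=0xd7 R1=0xd7 R2=0xc1 R3=0xc1 R4=0xd7  N=1 Z=0
after  6: R0=0xd7 R1=0xd7 R2=0x00 R3=0xc1 R4=0xd7  N=0 Z=1
-- IRQ taken; context saved, return-PC = 7 --

FLAGS = (N=0, Z=1)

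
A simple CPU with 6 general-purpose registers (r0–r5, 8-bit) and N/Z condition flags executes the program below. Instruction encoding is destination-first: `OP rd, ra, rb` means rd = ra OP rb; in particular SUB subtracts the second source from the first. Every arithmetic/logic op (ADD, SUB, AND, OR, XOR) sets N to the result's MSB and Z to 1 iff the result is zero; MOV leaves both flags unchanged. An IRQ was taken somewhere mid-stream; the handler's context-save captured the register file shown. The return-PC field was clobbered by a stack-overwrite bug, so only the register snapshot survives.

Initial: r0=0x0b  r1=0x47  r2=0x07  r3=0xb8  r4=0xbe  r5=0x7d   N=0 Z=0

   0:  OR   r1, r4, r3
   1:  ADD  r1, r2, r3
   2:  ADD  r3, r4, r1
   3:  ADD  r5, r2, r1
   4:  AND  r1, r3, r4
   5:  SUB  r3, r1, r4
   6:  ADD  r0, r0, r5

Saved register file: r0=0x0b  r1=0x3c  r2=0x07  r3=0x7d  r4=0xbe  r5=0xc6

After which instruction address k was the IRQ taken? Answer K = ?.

K = 4

after  0: r0=0x0b r1=0xbe r2=0x07 r3=0xb8 r4=0xbe r5=0x7d  N=1 Z=0
after  1: r0=0x0b r1=0xbf r2=0x07 r3=0xb8 r4=0xbe r5=0x7d  N=1 Z=0
after  2: r0=0x0b r1=0xbf r2=0x07 r3=0x7d r4=0xbe r5=0x7d  N=0 Z=0
after  3: r0=0x0b r1=0xbf r2=0x07 r3=0x7d r4=0xbe r5=0xc6  N=1 Z=0
after  4: r0=0x0b r1=0x3c r2=0x07 r3=0x7d r4=0xbe r5=0xc6  N=0 Z=0
-- IRQ taken; context saved, return-PC = 5 --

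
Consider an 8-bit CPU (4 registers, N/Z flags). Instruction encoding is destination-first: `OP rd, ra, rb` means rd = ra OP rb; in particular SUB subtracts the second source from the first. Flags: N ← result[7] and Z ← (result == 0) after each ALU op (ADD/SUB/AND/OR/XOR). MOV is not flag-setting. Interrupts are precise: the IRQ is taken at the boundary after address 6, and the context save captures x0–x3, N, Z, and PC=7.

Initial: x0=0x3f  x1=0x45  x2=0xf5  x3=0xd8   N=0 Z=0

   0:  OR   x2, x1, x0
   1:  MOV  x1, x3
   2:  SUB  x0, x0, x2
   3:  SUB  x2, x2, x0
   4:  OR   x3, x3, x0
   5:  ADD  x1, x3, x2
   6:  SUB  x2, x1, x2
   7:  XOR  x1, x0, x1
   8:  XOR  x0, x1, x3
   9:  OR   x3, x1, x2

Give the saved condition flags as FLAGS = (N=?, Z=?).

FLAGS = (N=1, Z=0)

after  0: x0=0x3f x1=0x45 x2=0x7f x3=0xd8  N=0 Z=0
after  1: x0=0x3f x1=0xd8 x2=0x7f x3=0xd8  N=0 Z=0
after  2: x0=0xc0 x1=0xd8 x2=0x7f x3=0xd8  N=1 Z=0
after  3: x0=0xc0 x1=0xd8 x2=0xbf x3=0xd8  N=1 Z=0
after  4: x0=0xc0 x1=0xd8 x2=0xbf x3=0xd8  N=1 Z=0
after  5: x0=0xc0 x1=0x97 x2=0xbf x3=0xd8  N=1 Z=0
after  6: x0=0xc0 x1=0x97 x2=0xd8 x3=0xd8  N=1 Z=0
-- IRQ taken; context saved, return-PC = 7 --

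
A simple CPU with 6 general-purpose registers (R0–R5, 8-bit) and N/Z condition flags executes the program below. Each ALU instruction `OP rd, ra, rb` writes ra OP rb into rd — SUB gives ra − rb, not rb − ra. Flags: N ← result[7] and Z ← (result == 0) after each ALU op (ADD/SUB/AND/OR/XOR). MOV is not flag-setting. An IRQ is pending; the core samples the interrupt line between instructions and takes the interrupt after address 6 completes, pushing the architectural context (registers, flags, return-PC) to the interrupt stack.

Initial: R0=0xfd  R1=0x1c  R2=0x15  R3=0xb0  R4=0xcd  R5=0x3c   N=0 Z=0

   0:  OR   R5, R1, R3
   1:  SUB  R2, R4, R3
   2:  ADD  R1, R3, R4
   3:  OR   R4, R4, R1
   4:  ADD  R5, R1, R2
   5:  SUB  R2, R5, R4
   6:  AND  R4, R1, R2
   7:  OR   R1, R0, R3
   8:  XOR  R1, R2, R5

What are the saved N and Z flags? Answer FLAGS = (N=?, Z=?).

after  0: R0=0xfd R1=0x1c R2=0x15 R3=0xb0 R4=0xcd R5=0xbc  N=1 Z=0
after  1: R0=0xfd R1=0x1c R2=0x1d R3=0xb0 R4=0xcd R5=0xbc  N=0 Z=0
after  2: R0=0xfd R1=0x7d R2=0x1d R3=0xb0 R4=0xcd R5=0xbc  N=0 Z=0
after  3: R0=0xfd R1=0x7d R2=0x1d R3=0xb0 R4=0xfd R5=0xbc  N=1 Z=0
after  4: R0=0xfd R1=0x7d R2=0x1d R3=0xb0 R4=0xfd R5=0x9a  N=1 Z=0
after  5: R0=0xfd R1=0x7d R2=0x9d R3=0xb0 R4=0xfd R5=0x9a  N=1 Z=0
after  6: R0=0xfd R1=0x7d R2=0x9d R3=0xb0 R4=0x1d R5=0x9a  N=0 Z=0
-- IRQ taken; context saved, return-PC = 7 --

FLAGS = (N=0, Z=0)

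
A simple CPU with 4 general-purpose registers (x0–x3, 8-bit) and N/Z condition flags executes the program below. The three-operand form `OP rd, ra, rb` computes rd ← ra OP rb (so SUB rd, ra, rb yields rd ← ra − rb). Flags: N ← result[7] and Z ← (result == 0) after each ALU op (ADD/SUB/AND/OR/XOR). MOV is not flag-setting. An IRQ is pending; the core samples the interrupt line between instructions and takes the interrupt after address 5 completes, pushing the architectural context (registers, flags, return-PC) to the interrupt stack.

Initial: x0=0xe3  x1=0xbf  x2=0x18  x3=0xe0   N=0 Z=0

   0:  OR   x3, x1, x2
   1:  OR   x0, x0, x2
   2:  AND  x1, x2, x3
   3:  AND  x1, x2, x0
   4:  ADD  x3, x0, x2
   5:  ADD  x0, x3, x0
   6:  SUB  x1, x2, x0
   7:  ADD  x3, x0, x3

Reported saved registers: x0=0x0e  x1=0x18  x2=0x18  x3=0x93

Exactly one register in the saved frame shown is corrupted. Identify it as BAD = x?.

after  0: x0=0xe3 x1=0xbf x2=0x18 x3=0xbf  N=1 Z=0
after  1: x0=0xfb x1=0xbf x2=0x18 x3=0xbf  N=1 Z=0
after  2: x0=0xfb x1=0x18 x2=0x18 x3=0xbf  N=0 Z=0
after  3: x0=0xfb x1=0x18 x2=0x18 x3=0xbf  N=0 Z=0
after  4: x0=0xfb x1=0x18 x2=0x18 x3=0x13  N=0 Z=0
after  5: x0=0x0e x1=0x18 x2=0x18 x3=0x13  N=0 Z=0
-- IRQ taken; context saved, return-PC = 6 --
mismatch: x3: reported 0x93 vs actual 0x13

BAD = x3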